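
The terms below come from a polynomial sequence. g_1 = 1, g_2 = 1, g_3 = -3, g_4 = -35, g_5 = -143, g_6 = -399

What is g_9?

-3135

Δ: 0 , -4 , -32 , -108 , -256
Δ²: -4 , -28 , -76 , -148
Δ³: -24 , -48 , -72
Δ⁴: -24 , -24
Fourth differences constant at -24.
-72 − 24 = -96;  -148 − 96 = -244;  -256 − 244 = -500;  -399 − 500 = -899
-96 − 24 = -120;  -244 − 120 = -364;  -500 − 364 = -864;  -899 − 864 = -1763
-120 − 24 = -144;  -364 − 144 = -508;  -864 − 508 = -1372;  -1763 − 1372 = -3135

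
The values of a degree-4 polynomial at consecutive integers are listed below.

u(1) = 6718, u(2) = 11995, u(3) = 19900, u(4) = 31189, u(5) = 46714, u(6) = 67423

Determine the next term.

94360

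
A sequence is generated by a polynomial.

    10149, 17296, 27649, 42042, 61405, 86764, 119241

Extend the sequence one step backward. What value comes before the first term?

First differences: 7147  10353  14393  19363  25359  32477
Second differences: 3206  4040  4970  5996  7118
Third differences: 834  930  1026  1122
Fourth differences: 96  96  96
The fourth differences are constant at 96.
Work back: 834 − 96 = 738;  3206 − 738 = 2468;  7147 − 2468 = 4679;  10149 − 4679 = 5470

5470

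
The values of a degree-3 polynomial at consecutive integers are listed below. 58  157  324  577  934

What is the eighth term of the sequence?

2809

99  167  253  357
68  86  104
18  18
The third differences are constant (18).
104 + 18 = 122;  357 + 122 = 479;  934 + 479 = 1413
122 + 18 = 140;  479 + 140 = 619;  1413 + 619 = 2032
140 + 18 = 158;  619 + 158 = 777;  2032 + 777 = 2809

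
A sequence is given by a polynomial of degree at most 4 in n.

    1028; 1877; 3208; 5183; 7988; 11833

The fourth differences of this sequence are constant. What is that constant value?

24

Δ: 849, 1331, 1975, 2805, 3845
Δ²: 482, 644, 830, 1040
Δ³: 162, 186, 210
Δ⁴: 24, 24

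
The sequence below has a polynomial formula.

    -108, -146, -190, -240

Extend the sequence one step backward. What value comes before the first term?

-76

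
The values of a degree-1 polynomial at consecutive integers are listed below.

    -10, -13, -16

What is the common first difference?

-3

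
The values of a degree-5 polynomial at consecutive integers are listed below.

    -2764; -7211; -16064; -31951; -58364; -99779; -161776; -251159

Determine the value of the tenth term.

-546139

D1: -4447, -8853, -15887, -26413, -41415, -61997, -89383
D2: -4406, -7034, -10526, -15002, -20582, -27386
D3: -2628, -3492, -4476, -5580, -6804
D4: -864, -984, -1104, -1224
D5: -120, -120, -120
Constant fifth difference = -120, so extend:
-1224 − 120 = -1344;  -6804 − 1344 = -8148;  -27386 − 8148 = -35534;  -89383 − 35534 = -124917;  -251159 − 124917 = -376076
-1344 − 120 = -1464;  -8148 − 1464 = -9612;  -35534 − 9612 = -45146;  -124917 − 45146 = -170063;  -376076 − 170063 = -546139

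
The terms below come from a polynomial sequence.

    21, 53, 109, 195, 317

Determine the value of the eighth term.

D1: 32 , 56 , 86 , 122
D2: 24 , 30 , 36
D3: 6 , 6
Third differences constant at 6.
36 + 6 = 42;  122 + 42 = 164;  317 + 164 = 481
42 + 6 = 48;  164 + 48 = 212;  481 + 212 = 693
48 + 6 = 54;  212 + 54 = 266;  693 + 266 = 959

959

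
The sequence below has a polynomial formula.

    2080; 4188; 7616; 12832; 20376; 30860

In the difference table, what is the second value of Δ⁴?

72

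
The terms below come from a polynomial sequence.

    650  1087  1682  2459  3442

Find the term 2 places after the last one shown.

D1: 437, 595, 777, 983
D2: 158, 182, 206
D3: 24, 24
Third differences constant at 24.
206 + 24 = 230;  983 + 230 = 1213;  3442 + 1213 = 4655
230 + 24 = 254;  1213 + 254 = 1467;  4655 + 1467 = 6122

6122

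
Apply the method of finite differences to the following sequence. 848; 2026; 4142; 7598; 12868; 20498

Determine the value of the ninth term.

64088

First differences: 1178, 2116, 3456, 5270, 7630
Second differences: 938, 1340, 1814, 2360
Third differences: 402, 474, 546
Fourth differences: 72, 72
Fourth differences constant at 72.
546 + 72 = 618;  2360 + 618 = 2978;  7630 + 2978 = 10608;  20498 + 10608 = 31106
618 + 72 = 690;  2978 + 690 = 3668;  10608 + 3668 = 14276;  31106 + 14276 = 45382
690 + 72 = 762;  3668 + 762 = 4430;  14276 + 4430 = 18706;  45382 + 18706 = 64088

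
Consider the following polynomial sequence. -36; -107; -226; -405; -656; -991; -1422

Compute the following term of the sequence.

-1961

-71, -119, -179, -251, -335, -431
-48, -60, -72, -84, -96
-12, -12, -12, -12
The third differences are constant (-12).
-96 − 12 = -108;  -431 − 108 = -539;  -1422 − 539 = -1961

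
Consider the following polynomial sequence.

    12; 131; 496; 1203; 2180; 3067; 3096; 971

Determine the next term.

-5252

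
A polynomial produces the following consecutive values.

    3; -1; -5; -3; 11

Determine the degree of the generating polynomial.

3

D1: -4, -4, 2, 14
D2: 0, 6, 12
D3: 6, 6
The third differences are constant, so the polynomial has degree 3.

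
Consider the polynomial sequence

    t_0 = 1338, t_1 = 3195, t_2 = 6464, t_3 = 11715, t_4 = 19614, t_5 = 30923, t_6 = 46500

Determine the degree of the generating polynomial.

First differences: 1857, 3269, 5251, 7899, 11309, 15577
Second differences: 1412, 1982, 2648, 3410, 4268
Third differences: 570, 666, 762, 858
Fourth differences: 96, 96, 96
The fourth differences are constant, so the polynomial has degree 4.

4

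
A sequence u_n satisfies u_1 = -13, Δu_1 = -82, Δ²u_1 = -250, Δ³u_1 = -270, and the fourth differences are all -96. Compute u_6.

Build the table forward from the leading diagonal:
Δ⁴: -96, -96, -96, -96, -96, -96
Δ³: -270, -366, -462, -558, -654, -750
Δ²: -250, -520, -886, -1348, -1906, -2560
Δ: -82, -332, -852, -1738, -3086, -4992
u: -13, -95, -427, -1279, -3017, -6103

-6103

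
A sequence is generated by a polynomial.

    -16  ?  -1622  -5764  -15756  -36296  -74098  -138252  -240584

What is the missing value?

Using the last 7 terms:
-4142  -9992  -20540  -37802  -64154  -102332
-5850  -10548  -17262  -26352  -38178
-4698  -6714  -9090  -11826
-2016  -2376  -2736
-360  -360
Constant fifth difference = -360.
Extend backward: -2016 + 360 = -1656;  -4698 + 1656 = -3042;  -5850 + 3042 = -2808;  -4142 + 2808 = -1334;  -1622 + 1334 = -288

-288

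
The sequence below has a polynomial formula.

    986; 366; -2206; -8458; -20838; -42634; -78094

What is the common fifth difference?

D1: -620, -2572, -6252, -12380, -21796, -35460
D2: -1952, -3680, -6128, -9416, -13664
D3: -1728, -2448, -3288, -4248
D4: -720, -840, -960
D5: -120, -120

-120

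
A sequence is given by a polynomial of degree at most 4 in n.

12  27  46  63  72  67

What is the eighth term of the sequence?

First differences: 15, 19, 17, 9, -5
Second differences: 4, -2, -8, -14
Third differences: -6, -6, -6
Third differences constant at -6.
-14 − 6 = -20;  -5 − 20 = -25;  67 − 25 = 42
-20 − 6 = -26;  -25 − 26 = -51;  42 − 51 = -9

-9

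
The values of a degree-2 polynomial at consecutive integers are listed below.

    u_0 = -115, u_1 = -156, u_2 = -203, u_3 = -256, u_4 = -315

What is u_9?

-700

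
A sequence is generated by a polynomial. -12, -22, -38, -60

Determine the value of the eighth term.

-208

-10  -16  -22
-6  -6
The second differences are constant (-6).
-22 − 6 = -28;  -60 − 28 = -88
-28 − 6 = -34;  -88 − 34 = -122
-34 − 6 = -40;  -122 − 40 = -162
-40 − 6 = -46;  -162 − 46 = -208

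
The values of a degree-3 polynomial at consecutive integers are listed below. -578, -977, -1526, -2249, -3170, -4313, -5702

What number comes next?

-7361

Δ: -399, -549, -723, -921, -1143, -1389
Δ²: -150, -174, -198, -222, -246
Δ³: -24, -24, -24, -24
Constant third difference = -24, so extend:
-246 − 24 = -270;  -1389 − 270 = -1659;  -5702 − 1659 = -7361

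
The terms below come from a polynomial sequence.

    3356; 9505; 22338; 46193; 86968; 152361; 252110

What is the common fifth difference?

First differences: 6149, 12833, 23855, 40775, 65393, 99749
Second differences: 6684, 11022, 16920, 24618, 34356
Third differences: 4338, 5898, 7698, 9738
Fourth differences: 1560, 1800, 2040
Fifth differences: 240, 240

240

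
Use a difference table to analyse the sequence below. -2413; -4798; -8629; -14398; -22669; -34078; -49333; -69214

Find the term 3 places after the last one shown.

-165493

Δ: -2385, -3831, -5769, -8271, -11409, -15255, -19881
Δ²: -1446, -1938, -2502, -3138, -3846, -4626
Δ³: -492, -564, -636, -708, -780
Δ⁴: -72, -72, -72, -72
Constant fourth difference = -72, so extend:
-780 − 72 = -852;  -4626 − 852 = -5478;  -19881 − 5478 = -25359;  -69214 − 25359 = -94573
-852 − 72 = -924;  -5478 − 924 = -6402;  -25359 − 6402 = -31761;  -94573 − 31761 = -126334
-924 − 72 = -996;  -6402 − 996 = -7398;  -31761 − 7398 = -39159;  -126334 − 39159 = -165493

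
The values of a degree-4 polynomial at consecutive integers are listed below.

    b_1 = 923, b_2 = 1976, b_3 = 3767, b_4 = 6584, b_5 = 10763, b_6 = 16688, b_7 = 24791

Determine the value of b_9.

Δ: 1053, 1791, 2817, 4179, 5925, 8103
Δ²: 738, 1026, 1362, 1746, 2178
Δ³: 288, 336, 384, 432
Δ⁴: 48, 48, 48
Fourth differences constant at 48.
432 + 48 = 480;  2178 + 480 = 2658;  8103 + 2658 = 10761;  24791 + 10761 = 35552
480 + 48 = 528;  2658 + 528 = 3186;  10761 + 3186 = 13947;  35552 + 13947 = 49499

49499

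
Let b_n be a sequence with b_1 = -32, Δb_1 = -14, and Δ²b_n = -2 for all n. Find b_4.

Build the table forward from the leading diagonal:
Δ²: -2  -2  -2  -2
Δ: -14  -16  -18  -20
b: -32  -46  -62  -80

-80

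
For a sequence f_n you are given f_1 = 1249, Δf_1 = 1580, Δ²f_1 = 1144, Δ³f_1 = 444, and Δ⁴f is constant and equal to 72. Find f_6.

25389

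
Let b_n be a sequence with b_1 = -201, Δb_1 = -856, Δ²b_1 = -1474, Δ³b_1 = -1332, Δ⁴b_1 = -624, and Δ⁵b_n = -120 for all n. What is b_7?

Build the table forward from the leading diagonal:
Fifth differences: -120, -120, -120, -120, -120, -120, -120
Fourth differences: -624, -744, -864, -984, -1104, -1224, -1344
Third differences: -1332, -1956, -2700, -3564, -4548, -5652, -6876
Second differences: -1474, -2806, -4762, -7462, -11026, -15574, -21226
First differences: -856, -2330, -5136, -9898, -17360, -28386, -43960
b: -201, -1057, -3387, -8523, -18421, -35781, -64167

-64167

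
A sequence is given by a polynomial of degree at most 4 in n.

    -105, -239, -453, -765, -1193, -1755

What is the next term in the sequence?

Δ: -134  -214  -312  -428  -562
Δ²: -80  -98  -116  -134
Δ³: -18  -18  -18
The third differences are constant (-18).
-134 − 18 = -152;  -562 − 152 = -714;  -1755 − 714 = -2469

-2469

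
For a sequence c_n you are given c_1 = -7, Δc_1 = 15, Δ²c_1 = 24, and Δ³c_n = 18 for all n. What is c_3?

47

Build the table forward from the leading diagonal:
Δ³: 18  18  18
Δ²: 24  42  60
Δ: 15  39  81
c: -7  8  47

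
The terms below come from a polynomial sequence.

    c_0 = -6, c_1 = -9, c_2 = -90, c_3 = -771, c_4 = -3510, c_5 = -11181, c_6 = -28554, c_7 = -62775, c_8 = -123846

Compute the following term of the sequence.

-225105

D1: -3 , -81 , -681 , -2739 , -7671 , -17373 , -34221 , -61071
D2: -78 , -600 , -2058 , -4932 , -9702 , -16848 , -26850
D3: -522 , -1458 , -2874 , -4770 , -7146 , -10002
D4: -936 , -1416 , -1896 , -2376 , -2856
D5: -480 , -480 , -480 , -480
Fifth differences constant at -480.
-2856 − 480 = -3336;  -10002 − 3336 = -13338;  -26850 − 13338 = -40188;  -61071 − 40188 = -101259;  -123846 − 101259 = -225105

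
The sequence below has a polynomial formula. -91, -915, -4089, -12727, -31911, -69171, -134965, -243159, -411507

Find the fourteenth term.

-3109587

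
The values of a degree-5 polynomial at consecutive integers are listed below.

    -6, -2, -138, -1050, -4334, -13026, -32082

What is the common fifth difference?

D1: 4, -136, -912, -3284, -8692, -19056
D2: -140, -776, -2372, -5408, -10364
D3: -636, -1596, -3036, -4956
D4: -960, -1440, -1920
D5: -480, -480

-480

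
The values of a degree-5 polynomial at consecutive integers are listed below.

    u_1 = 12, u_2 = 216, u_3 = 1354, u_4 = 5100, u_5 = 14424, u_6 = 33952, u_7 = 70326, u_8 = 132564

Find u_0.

4

D1: 204  1138  3746  9324  19528  36374  62238
D2: 934  2608  5578  10204  16846  25864
D3: 1674  2970  4626  6642  9018
D4: 1296  1656  2016  2376
D5: 360  360  360
The fifth differences are constant at 360.
Work back: 1296 − 360 = 936;  1674 − 936 = 738;  934 − 738 = 196;  204 − 196 = 8;  12 − 8 = 4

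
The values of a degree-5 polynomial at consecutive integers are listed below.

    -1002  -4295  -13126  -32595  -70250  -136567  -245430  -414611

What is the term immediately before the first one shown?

D1: -3293  -8831  -19469  -37655  -66317  -108863  -169181
D2: -5538  -10638  -18186  -28662  -42546  -60318
D3: -5100  -7548  -10476  -13884  -17772
D4: -2448  -2928  -3408  -3888
D5: -480  -480  -480
The fifth differences are constant at -480.
Work back: -2448 + 480 = -1968;  -5100 + 1968 = -3132;  -5538 + 3132 = -2406;  -3293 + 2406 = -887;  -1002 + 887 = -115

-115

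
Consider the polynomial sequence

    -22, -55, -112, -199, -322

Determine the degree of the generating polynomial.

3

Δ: -33, -57, -87, -123
Δ²: -24, -30, -36
Δ³: -6, -6
The third differences are constant, so the polynomial has degree 3.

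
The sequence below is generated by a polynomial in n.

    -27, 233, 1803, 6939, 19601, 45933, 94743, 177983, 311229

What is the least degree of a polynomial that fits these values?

5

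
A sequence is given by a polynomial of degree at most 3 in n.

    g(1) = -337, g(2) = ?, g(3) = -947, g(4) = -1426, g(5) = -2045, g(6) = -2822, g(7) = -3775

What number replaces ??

-590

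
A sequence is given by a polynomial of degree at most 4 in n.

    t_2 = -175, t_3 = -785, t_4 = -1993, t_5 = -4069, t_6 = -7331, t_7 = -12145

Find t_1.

-610  -1208  -2076  -3262  -4814
-598  -868  -1186  -1552
-270  -318  -366
-48  -48
The fourth differences are constant at -48.
Work back: -270 + 48 = -222;  -598 + 222 = -376;  -610 + 376 = -234;  -175 + 234 = 59

59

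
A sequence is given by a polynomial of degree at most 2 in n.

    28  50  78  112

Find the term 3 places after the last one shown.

Δ: 22  28  34
Δ²: 6  6
Constant second difference = 6, so extend:
34 + 6 = 40;  112 + 40 = 152
40 + 6 = 46;  152 + 46 = 198
46 + 6 = 52;  198 + 52 = 250

250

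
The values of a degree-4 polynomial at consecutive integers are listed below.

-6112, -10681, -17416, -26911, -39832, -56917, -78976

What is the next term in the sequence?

-106891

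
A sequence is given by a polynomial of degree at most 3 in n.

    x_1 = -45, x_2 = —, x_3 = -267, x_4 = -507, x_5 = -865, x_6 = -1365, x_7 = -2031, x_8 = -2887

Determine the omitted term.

-121

Using the last 6 terms:
Δ: -240, -358, -500, -666, -856
Δ²: -118, -142, -166, -190
Δ³: -24, -24, -24
Constant third difference = -24.
Extend backward: -118 + 24 = -94;  -240 + 94 = -146;  -267 + 146 = -121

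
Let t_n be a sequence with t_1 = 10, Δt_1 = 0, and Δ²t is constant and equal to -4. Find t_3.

6

Build the table forward from the leading diagonal:
Δ²: -4, -4, -4
Δ: 0, -4, -8
t: 10, 10, 6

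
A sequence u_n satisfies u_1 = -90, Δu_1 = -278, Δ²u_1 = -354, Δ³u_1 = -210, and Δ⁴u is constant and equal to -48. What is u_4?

Build the table forward from the leading diagonal:
Δ⁴: -48  -48  -48  -48
Δ³: -210  -258  -306  -354
Δ²: -354  -564  -822  -1128
Δ: -278  -632  -1196  -2018
u: -90  -368  -1000  -2196

-2196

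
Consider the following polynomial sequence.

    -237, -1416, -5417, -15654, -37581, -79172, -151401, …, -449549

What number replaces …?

-268722

Using the first 7 terms:
Δ: -1179  -4001  -10237  -21927  -41591  -72229
Δ²: -2822  -6236  -11690  -19664  -30638
Δ³: -3414  -5454  -7974  -10974
Δ⁴: -2040  -2520  -3000
Δ⁵: -480  -480
Constant fifth difference = -480.
Extend forward: -3000 − 480 = -3480;  -10974 − 3480 = -14454;  -30638 − 14454 = -45092;  -72229 − 45092 = -117321;  -151401 − 117321 = -268722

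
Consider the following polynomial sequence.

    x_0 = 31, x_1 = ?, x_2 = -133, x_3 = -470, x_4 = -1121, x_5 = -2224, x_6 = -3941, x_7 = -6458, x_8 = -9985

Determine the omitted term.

4

Using the last 7 terms:
Δ: -337  -651  -1103  -1717  -2517  -3527
Δ²: -314  -452  -614  -800  -1010
Δ³: -138  -162  -186  -210
Δ⁴: -24  -24  -24
Constant fourth difference = -24.
Extend backward: -138 + 24 = -114;  -314 + 114 = -200;  -337 + 200 = -137;  -133 + 137 = 4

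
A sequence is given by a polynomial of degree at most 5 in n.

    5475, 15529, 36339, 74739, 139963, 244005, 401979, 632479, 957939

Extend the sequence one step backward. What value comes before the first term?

1383

10054  20810  38400  65224  104042  157974  230500  325460
10756  17590  26824  38818  53932  72526  94960
6834  9234  11994  15114  18594  22434
2400  2760  3120  3480  3840
360  360  360  360
The fifth differences are constant at 360.
Work back: 2400 − 360 = 2040;  6834 − 2040 = 4794;  10756 − 4794 = 5962;  10054 − 5962 = 4092;  5475 − 4092 = 1383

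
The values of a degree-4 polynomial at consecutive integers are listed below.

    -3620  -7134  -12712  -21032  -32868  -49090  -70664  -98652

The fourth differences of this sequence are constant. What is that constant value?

First differences: -3514, -5578, -8320, -11836, -16222, -21574, -27988
Second differences: -2064, -2742, -3516, -4386, -5352, -6414
Third differences: -678, -774, -870, -966, -1062
Fourth differences: -96, -96, -96, -96

-96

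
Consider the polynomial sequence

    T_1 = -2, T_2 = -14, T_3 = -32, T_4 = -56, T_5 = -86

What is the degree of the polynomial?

Δ: -12, -18, -24, -30
Δ²: -6, -6, -6
The second differences are constant, so the polynomial has degree 2.

2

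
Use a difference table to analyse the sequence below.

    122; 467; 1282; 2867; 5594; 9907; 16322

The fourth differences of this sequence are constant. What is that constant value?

Δ: 345, 815, 1585, 2727, 4313, 6415
Δ²: 470, 770, 1142, 1586, 2102
Δ³: 300, 372, 444, 516
Δ⁴: 72, 72, 72

72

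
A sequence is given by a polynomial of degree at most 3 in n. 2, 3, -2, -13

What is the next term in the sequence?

-30

D1: 1 , -5 , -11
D2: -6 , -6
The second differences are constant (-6).
-11 − 6 = -17;  -13 − 17 = -30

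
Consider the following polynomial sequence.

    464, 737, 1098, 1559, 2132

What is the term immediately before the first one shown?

267

Δ: 273, 361, 461, 573
Δ²: 88, 100, 112
Δ³: 12, 12
The third differences are constant at 12.
Work back: 88 − 12 = 76;  273 − 76 = 197;  464 − 197 = 267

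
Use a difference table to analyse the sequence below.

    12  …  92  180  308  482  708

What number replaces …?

Using the last 5 terms:
D1: 88, 128, 174, 226
D2: 40, 46, 52
D3: 6, 6
Constant third difference = 6.
Extend backward: 40 − 6 = 34;  88 − 34 = 54;  92 − 54 = 38

38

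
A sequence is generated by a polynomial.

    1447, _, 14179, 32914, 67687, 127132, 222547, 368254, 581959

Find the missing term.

5152

Using the last 7 terms:
Δ: 18735, 34773, 59445, 95415, 145707, 213705
Δ²: 16038, 24672, 35970, 50292, 67998
Δ³: 8634, 11298, 14322, 17706
Δ⁴: 2664, 3024, 3384
Δ⁵: 360, 360
Constant fifth difference = 360.
Extend backward: 2664 − 360 = 2304;  8634 − 2304 = 6330;  16038 − 6330 = 9708;  18735 − 9708 = 9027;  14179 − 9027 = 5152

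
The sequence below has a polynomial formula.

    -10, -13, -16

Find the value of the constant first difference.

-3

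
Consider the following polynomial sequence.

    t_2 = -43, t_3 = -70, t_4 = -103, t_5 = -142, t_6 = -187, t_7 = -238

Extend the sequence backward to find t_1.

First differences: -27, -33, -39, -45, -51
Second differences: -6, -6, -6, -6
The second differences are constant at -6.
Work back: -27 + 6 = -21;  -43 + 21 = -22

-22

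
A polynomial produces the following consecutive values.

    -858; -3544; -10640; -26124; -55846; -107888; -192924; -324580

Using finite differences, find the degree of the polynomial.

First differences: -2686, -7096, -15484, -29722, -52042, -85036, -131656
Second differences: -4410, -8388, -14238, -22320, -32994, -46620
Third differences: -3978, -5850, -8082, -10674, -13626
Fourth differences: -1872, -2232, -2592, -2952
Fifth differences: -360, -360, -360
The fifth differences are constant, so the polynomial has degree 5.

5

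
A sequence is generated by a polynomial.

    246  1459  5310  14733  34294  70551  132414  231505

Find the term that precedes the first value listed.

Δ: 1213  3851  9423  19561  36257  61863  99091
Δ²: 2638  5572  10138  16696  25606  37228
Δ³: 2934  4566  6558  8910  11622
Δ⁴: 1632  1992  2352  2712
Δ⁵: 360  360  360
The fifth differences are constant at 360.
Work back: 1632 − 360 = 1272;  2934 − 1272 = 1662;  2638 − 1662 = 976;  1213 − 976 = 237;  246 − 237 = 9

9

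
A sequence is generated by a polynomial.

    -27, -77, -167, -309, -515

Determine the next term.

-797

Δ: -50  -90  -142  -206
Δ²: -40  -52  -64
Δ³: -12  -12
The third differences are constant (-12).
-64 − 12 = -76;  -206 − 76 = -282;  -515 − 282 = -797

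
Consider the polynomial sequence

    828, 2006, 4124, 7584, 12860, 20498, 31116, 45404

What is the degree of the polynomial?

First differences: 1178, 2118, 3460, 5276, 7638, 10618, 14288
Second differences: 940, 1342, 1816, 2362, 2980, 3670
Third differences: 402, 474, 546, 618, 690
Fourth differences: 72, 72, 72, 72
The fourth differences are constant, so the polynomial has degree 4.

4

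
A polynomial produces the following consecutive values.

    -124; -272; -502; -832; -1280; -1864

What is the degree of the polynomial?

3

Δ: -148, -230, -330, -448, -584
Δ²: -82, -100, -118, -136
Δ³: -18, -18, -18
The third differences are constant, so the polynomial has degree 3.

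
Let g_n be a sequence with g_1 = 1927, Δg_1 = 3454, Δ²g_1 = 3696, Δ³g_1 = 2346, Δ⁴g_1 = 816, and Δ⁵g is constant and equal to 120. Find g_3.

12531

Build the table forward from the leading diagonal:
D5: 120, 120, 120
D4: 816, 936, 1056
D3: 2346, 3162, 4098
D2: 3696, 6042, 9204
D1: 3454, 7150, 13192
g: 1927, 5381, 12531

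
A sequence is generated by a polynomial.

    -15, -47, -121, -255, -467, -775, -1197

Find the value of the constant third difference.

First differences: -32, -74, -134, -212, -308, -422
Second differences: -42, -60, -78, -96, -114
Third differences: -18, -18, -18, -18

-18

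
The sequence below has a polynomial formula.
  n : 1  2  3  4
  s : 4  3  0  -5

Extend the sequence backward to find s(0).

3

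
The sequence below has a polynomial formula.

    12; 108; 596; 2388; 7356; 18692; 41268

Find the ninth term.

150188

First differences: 96, 488, 1792, 4968, 11336, 22576
Second differences: 392, 1304, 3176, 6368, 11240
Third differences: 912, 1872, 3192, 4872
Fourth differences: 960, 1320, 1680
Fifth differences: 360, 360
Fifth differences constant at 360.
1680 + 360 = 2040;  4872 + 2040 = 6912;  11240 + 6912 = 18152;  22576 + 18152 = 40728;  41268 + 40728 = 81996
2040 + 360 = 2400;  6912 + 2400 = 9312;  18152 + 9312 = 27464;  40728 + 27464 = 68192;  81996 + 68192 = 150188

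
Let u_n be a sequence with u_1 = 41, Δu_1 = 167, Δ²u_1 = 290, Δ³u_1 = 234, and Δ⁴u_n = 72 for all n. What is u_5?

Build the table forward from the leading diagonal:
Fourth differences: 72  72  72  72  72
Third differences: 234  306  378  450  522
Second differences: 290  524  830  1208  1658
First differences: 167  457  981  1811  3019
u: 41  208  665  1646  3457

3457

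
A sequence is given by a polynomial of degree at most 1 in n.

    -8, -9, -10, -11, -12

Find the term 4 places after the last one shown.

-16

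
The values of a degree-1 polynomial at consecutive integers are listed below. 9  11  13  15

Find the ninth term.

25

Δ: 2, 2, 2
Constant first difference = 2, so extend:
15 + 2 = 17
17 + 2 = 19
19 + 2 = 21
21 + 2 = 23
23 + 2 = 25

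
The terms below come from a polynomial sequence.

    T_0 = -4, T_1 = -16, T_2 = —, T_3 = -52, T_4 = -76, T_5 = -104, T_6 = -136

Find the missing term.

-32

Using the last 4 terms:
D1: -24  -28  -32
D2: -4  -4
Constant second difference = -4.
Extend backward: -24 + 4 = -20;  -52 + 20 = -32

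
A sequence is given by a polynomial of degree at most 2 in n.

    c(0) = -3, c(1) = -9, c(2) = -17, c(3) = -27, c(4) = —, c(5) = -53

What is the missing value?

-39

Using the first 4 terms:
First differences: -6, -8, -10
Second differences: -2, -2
Constant second difference = -2.
Extend forward: -10 − 2 = -12;  -27 − 12 = -39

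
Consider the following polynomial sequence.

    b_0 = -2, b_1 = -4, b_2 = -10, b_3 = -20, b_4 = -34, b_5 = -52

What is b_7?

First differences: -2 , -6 , -10 , -14 , -18
Second differences: -4 , -4 , -4 , -4
Second differences constant at -4.
-18 − 4 = -22;  -52 − 22 = -74
-22 − 4 = -26;  -74 − 26 = -100

-100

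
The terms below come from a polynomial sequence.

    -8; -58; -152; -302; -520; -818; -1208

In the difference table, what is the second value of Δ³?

Δ: -50, -94, -150, -218, -298, -390
Δ²: -44, -56, -68, -80, -92
Δ³: -12, -12, -12, -12

-12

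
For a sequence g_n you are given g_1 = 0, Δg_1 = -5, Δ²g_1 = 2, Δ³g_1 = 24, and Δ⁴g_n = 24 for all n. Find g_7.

840

Build the table forward from the leading diagonal:
Fourth differences: 24  24  24  24  24  24  24
Third differences: 24  48  72  96  120  144  168
Second differences: 2  26  74  146  242  362  506
First differences: -5  -3  23  97  243  485  847
g: 0  -5  -8  15  112  355  840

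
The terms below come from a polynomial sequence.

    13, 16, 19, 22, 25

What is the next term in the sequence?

Δ: 3, 3, 3, 3
First differences constant at 3.
25 + 3 = 28

28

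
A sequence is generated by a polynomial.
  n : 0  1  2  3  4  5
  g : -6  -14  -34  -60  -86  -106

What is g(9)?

-6

First differences: -8  -20  -26  -26  -20
Second differences: -12  -6  0  6
Third differences: 6  6  6
Constant third difference = 6, so extend:
6 + 6 = 12;  -20 + 12 = -8;  -106 − 8 = -114
12 + 6 = 18;  -8 + 18 = 10;  -114 + 10 = -104
18 + 6 = 24;  10 + 24 = 34;  -104 + 34 = -70
24 + 6 = 30;  34 + 30 = 64;  -70 + 64 = -6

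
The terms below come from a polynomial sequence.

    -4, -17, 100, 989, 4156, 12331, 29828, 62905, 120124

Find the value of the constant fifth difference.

360

D1: -13, 117, 889, 3167, 8175, 17497, 33077, 57219
D2: 130, 772, 2278, 5008, 9322, 15580, 24142
D3: 642, 1506, 2730, 4314, 6258, 8562
D4: 864, 1224, 1584, 1944, 2304
D5: 360, 360, 360, 360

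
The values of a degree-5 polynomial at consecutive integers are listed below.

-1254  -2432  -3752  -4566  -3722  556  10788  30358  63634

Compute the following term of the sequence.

-1178  -1320  -814  844  4278  10232  19570  33276
-142  506  1658  3434  5954  9338  13706
648  1152  1776  2520  3384  4368
504  624  744  864  984
120  120  120  120
The fifth differences are constant (120).
984 + 120 = 1104;  4368 + 1104 = 5472;  13706 + 5472 = 19178;  33276 + 19178 = 52454;  63634 + 52454 = 116088

116088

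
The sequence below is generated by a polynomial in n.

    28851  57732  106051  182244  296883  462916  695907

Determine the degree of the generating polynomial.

5

D1: 28881, 48319, 76193, 114639, 166033, 232991
D2: 19438, 27874, 38446, 51394, 66958
D3: 8436, 10572, 12948, 15564
D4: 2136, 2376, 2616
D5: 240, 240
The fifth differences are constant, so the polynomial has degree 5.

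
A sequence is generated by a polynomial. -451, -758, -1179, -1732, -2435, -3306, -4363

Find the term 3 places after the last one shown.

-8830

Δ: -307, -421, -553, -703, -871, -1057
Δ²: -114, -132, -150, -168, -186
Δ³: -18, -18, -18, -18
Constant third difference = -18, so extend:
-186 − 18 = -204;  -1057 − 204 = -1261;  -4363 − 1261 = -5624
-204 − 18 = -222;  -1261 − 222 = -1483;  -5624 − 1483 = -7107
-222 − 18 = -240;  -1483 − 240 = -1723;  -7107 − 1723 = -8830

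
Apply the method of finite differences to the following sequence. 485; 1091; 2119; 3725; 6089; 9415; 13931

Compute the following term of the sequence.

D1: 606 , 1028 , 1606 , 2364 , 3326 , 4516
D2: 422 , 578 , 758 , 962 , 1190
D3: 156 , 180 , 204 , 228
D4: 24 , 24 , 24
Constant fourth difference = 24, so extend:
228 + 24 = 252;  1190 + 252 = 1442;  4516 + 1442 = 5958;  13931 + 5958 = 19889

19889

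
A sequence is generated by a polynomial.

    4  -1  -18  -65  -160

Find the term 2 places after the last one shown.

-566

D1: -5  -17  -47  -95
D2: -12  -30  -48
D3: -18  -18
Third differences constant at -18.
-48 − 18 = -66;  -95 − 66 = -161;  -160 − 161 = -321
-66 − 18 = -84;  -161 − 84 = -245;  -321 − 245 = -566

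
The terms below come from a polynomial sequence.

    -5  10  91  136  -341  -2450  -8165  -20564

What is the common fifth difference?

First differences: 15, 81, 45, -477, -2109, -5715, -12399
Second differences: 66, -36, -522, -1632, -3606, -6684
Third differences: -102, -486, -1110, -1974, -3078
Fourth differences: -384, -624, -864, -1104
Fifth differences: -240, -240, -240

-240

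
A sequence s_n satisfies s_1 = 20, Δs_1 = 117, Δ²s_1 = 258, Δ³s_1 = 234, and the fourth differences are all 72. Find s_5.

Build the table forward from the leading diagonal:
Fourth differences: 72  72  72  72  72
Third differences: 234  306  378  450  522
Second differences: 258  492  798  1176  1626
First differences: 117  375  867  1665  2841
s: 20  137  512  1379  3044

3044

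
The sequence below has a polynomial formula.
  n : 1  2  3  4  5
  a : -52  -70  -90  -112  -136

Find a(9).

-252

-18 , -20 , -22 , -24
-2 , -2 , -2
Second differences constant at -2.
-24 − 2 = -26;  -136 − 26 = -162
-26 − 2 = -28;  -162 − 28 = -190
-28 − 2 = -30;  -190 − 30 = -220
-30 − 2 = -32;  -220 − 32 = -252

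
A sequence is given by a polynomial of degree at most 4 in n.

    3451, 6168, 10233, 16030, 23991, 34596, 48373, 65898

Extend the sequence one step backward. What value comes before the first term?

First differences: 2717, 4065, 5797, 7961, 10605, 13777, 17525
Second differences: 1348, 1732, 2164, 2644, 3172, 3748
Third differences: 384, 432, 480, 528, 576
Fourth differences: 48, 48, 48, 48
The fourth differences are constant at 48.
Work back: 384 − 48 = 336;  1348 − 336 = 1012;  2717 − 1012 = 1705;  3451 − 1705 = 1746

1746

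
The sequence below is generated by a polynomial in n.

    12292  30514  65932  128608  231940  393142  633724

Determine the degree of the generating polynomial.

D1: 18222, 35418, 62676, 103332, 161202, 240582
D2: 17196, 27258, 40656, 57870, 79380
D3: 10062, 13398, 17214, 21510
D4: 3336, 3816, 4296
D5: 480, 480
The fifth differences are constant, so the polynomial has degree 5.

5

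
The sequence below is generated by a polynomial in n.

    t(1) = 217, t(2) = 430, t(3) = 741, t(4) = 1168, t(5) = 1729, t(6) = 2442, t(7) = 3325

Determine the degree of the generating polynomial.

3

First differences: 213, 311, 427, 561, 713, 883
Second differences: 98, 116, 134, 152, 170
Third differences: 18, 18, 18, 18
The third differences are constant, so the polynomial has degree 3.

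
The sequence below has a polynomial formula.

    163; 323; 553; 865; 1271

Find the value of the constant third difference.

12

Δ: 160, 230, 312, 406
Δ²: 70, 82, 94
Δ³: 12, 12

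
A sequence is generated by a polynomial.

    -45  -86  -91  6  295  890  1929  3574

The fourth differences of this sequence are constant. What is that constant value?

Δ: -41, -5, 97, 289, 595, 1039, 1645
Δ²: 36, 102, 192, 306, 444, 606
Δ³: 66, 90, 114, 138, 162
Δ⁴: 24, 24, 24, 24

24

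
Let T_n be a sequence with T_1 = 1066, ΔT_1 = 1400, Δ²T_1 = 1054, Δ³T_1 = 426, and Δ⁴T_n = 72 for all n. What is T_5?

14766

Build the table forward from the leading diagonal:
Fourth differences: 72  72  72  72  72
Third differences: 426  498  570  642  714
Second differences: 1054  1480  1978  2548  3190
First differences: 1400  2454  3934  5912  8460
T: 1066  2466  4920  8854  14766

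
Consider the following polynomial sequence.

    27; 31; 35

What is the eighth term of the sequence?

55

First differences: 4  4
First differences constant at 4.
35 + 4 = 39
39 + 4 = 43
43 + 4 = 47
47 + 4 = 51
51 + 4 = 55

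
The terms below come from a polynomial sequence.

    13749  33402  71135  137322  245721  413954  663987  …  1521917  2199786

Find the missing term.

Using the first 7 terms:
Δ: 19653  37733  66187  108399  168233  250033
Δ²: 18080  28454  42212  59834  81800
Δ³: 10374  13758  17622  21966
Δ⁴: 3384  3864  4344
Δ⁵: 480  480
Constant fifth difference = 480.
Extend forward: 4344 + 480 = 4824;  21966 + 4824 = 26790;  81800 + 26790 = 108590;  250033 + 108590 = 358623;  663987 + 358623 = 1022610

1022610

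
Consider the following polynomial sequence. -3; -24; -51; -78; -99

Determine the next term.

First differences: -21 , -27 , -27 , -21
Second differences: -6 , 0 , 6
Third differences: 6 , 6
Constant third difference = 6, so extend:
6 + 6 = 12;  -21 + 12 = -9;  -99 − 9 = -108

-108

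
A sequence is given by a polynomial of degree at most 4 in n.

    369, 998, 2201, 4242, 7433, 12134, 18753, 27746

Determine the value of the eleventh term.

74249

Δ: 629 , 1203 , 2041 , 3191 , 4701 , 6619 , 8993
Δ²: 574 , 838 , 1150 , 1510 , 1918 , 2374
Δ³: 264 , 312 , 360 , 408 , 456
Δ⁴: 48 , 48 , 48 , 48
Constant fourth difference = 48, so extend:
456 + 48 = 504;  2374 + 504 = 2878;  8993 + 2878 = 11871;  27746 + 11871 = 39617
504 + 48 = 552;  2878 + 552 = 3430;  11871 + 3430 = 15301;  39617 + 15301 = 54918
552 + 48 = 600;  3430 + 600 = 4030;  15301 + 4030 = 19331;  54918 + 19331 = 74249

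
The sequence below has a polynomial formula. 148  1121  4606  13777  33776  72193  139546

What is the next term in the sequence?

249761

973, 3485, 9171, 19999, 38417, 67353
2512, 5686, 10828, 18418, 28936
3174, 5142, 7590, 10518
1968, 2448, 2928
480, 480
Constant fifth difference = 480, so extend:
2928 + 480 = 3408;  10518 + 3408 = 13926;  28936 + 13926 = 42862;  67353 + 42862 = 110215;  139546 + 110215 = 249761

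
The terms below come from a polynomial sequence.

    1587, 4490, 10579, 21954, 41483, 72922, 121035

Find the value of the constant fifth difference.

120

D1: 2903, 6089, 11375, 19529, 31439, 48113
D2: 3186, 5286, 8154, 11910, 16674
D3: 2100, 2868, 3756, 4764
D4: 768, 888, 1008
D5: 120, 120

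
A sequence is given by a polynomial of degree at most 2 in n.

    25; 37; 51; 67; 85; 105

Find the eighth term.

151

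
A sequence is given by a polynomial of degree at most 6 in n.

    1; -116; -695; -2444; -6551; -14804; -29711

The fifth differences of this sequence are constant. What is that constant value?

First differences: -117, -579, -1749, -4107, -8253, -14907
Second differences: -462, -1170, -2358, -4146, -6654
Third differences: -708, -1188, -1788, -2508
Fourth differences: -480, -600, -720
Fifth differences: -120, -120

-120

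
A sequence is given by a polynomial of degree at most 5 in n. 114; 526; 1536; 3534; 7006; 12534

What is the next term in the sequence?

20796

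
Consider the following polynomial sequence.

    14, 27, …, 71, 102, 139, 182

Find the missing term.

Using the last 4 terms:
D1: 31  37  43
D2: 6  6
Constant second difference = 6.
Extend backward: 31 − 6 = 25;  71 − 25 = 46

46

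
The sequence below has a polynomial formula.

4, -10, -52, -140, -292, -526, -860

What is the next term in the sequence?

-1312

Δ: -14  -42  -88  -152  -234  -334
Δ²: -28  -46  -64  -82  -100
Δ³: -18  -18  -18  -18
The third differences are constant (-18).
-100 − 18 = -118;  -334 − 118 = -452;  -860 − 452 = -1312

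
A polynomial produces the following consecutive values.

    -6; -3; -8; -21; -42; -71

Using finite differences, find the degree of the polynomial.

2

3, -5, -13, -21, -29
-8, -8, -8, -8
The second differences are constant, so the polynomial has degree 2.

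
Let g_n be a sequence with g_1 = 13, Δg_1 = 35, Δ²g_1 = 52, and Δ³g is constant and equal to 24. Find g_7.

Build the table forward from the leading diagonal:
Third differences: 24, 24, 24, 24, 24, 24, 24
Second differences: 52, 76, 100, 124, 148, 172, 196
First differences: 35, 87, 163, 263, 387, 535, 707
g: 13, 48, 135, 298, 561, 948, 1483

1483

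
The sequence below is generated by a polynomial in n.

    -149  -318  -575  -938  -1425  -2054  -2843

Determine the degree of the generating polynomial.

Δ: -169, -257, -363, -487, -629, -789
Δ²: -88, -106, -124, -142, -160
Δ³: -18, -18, -18, -18
The third differences are constant, so the polynomial has degree 3.

3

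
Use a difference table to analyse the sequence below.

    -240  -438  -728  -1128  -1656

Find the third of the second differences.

-128

Δ: -198, -290, -400, -528
Δ²: -92, -110, -128
Δ³: -18, -18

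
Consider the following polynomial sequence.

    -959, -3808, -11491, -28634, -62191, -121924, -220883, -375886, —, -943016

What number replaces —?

-607999

Using the first 8 terms:
Δ: -2849  -7683  -17143  -33557  -59733  -98959  -155003
Δ²: -4834  -9460  -16414  -26176  -39226  -56044
Δ³: -4626  -6954  -9762  -13050  -16818
Δ⁴: -2328  -2808  -3288  -3768
Δ⁵: -480  -480  -480
Constant fifth difference = -480.
Extend forward: -3768 − 480 = -4248;  -16818 − 4248 = -21066;  -56044 − 21066 = -77110;  -155003 − 77110 = -232113;  -375886 − 232113 = -607999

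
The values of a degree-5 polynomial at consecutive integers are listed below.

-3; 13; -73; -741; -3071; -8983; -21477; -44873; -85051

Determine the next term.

-149691

First differences: 16, -86, -668, -2330, -5912, -12494, -23396, -40178
Second differences: -102, -582, -1662, -3582, -6582, -10902, -16782
Third differences: -480, -1080, -1920, -3000, -4320, -5880
Fourth differences: -600, -840, -1080, -1320, -1560
Fifth differences: -240, -240, -240, -240
The fifth differences are constant (-240).
-1560 − 240 = -1800;  -5880 − 1800 = -7680;  -16782 − 7680 = -24462;  -40178 − 24462 = -64640;  -85051 − 64640 = -149691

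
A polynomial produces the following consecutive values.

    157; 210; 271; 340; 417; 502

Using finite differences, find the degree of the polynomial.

First differences: 53, 61, 69, 77, 85
Second differences: 8, 8, 8, 8
The second differences are constant, so the polynomial has degree 2.

2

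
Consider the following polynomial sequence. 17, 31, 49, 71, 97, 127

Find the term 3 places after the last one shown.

14, 18, 22, 26, 30
4, 4, 4, 4
Second differences constant at 4.
30 + 4 = 34;  127 + 34 = 161
34 + 4 = 38;  161 + 38 = 199
38 + 4 = 42;  199 + 42 = 241

241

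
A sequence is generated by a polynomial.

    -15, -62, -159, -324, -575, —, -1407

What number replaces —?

Using the first 5 terms:
D1: -47  -97  -165  -251
D2: -50  -68  -86
D3: -18  -18
Constant third difference = -18.
Extend forward: -86 − 18 = -104;  -251 − 104 = -355;  -575 − 355 = -930

-930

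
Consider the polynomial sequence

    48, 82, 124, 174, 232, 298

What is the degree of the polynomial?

2

D1: 34, 42, 50, 58, 66
D2: 8, 8, 8, 8
The second differences are constant, so the polynomial has degree 2.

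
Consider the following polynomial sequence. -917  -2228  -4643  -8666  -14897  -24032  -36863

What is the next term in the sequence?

-54278

First differences: -1311  -2415  -4023  -6231  -9135  -12831
Second differences: -1104  -1608  -2208  -2904  -3696
Third differences: -504  -600  -696  -792
Fourth differences: -96  -96  -96
The fourth differences are constant (-96).
-792 − 96 = -888;  -3696 − 888 = -4584;  -12831 − 4584 = -17415;  -36863 − 17415 = -54278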